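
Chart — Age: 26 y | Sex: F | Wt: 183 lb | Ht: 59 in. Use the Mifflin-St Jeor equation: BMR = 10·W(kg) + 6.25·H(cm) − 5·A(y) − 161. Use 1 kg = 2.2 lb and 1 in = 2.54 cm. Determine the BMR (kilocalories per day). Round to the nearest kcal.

1477 kilocalories per day

Convert to metric: weight = 183 ÷ 2.2 = 83.1818 kg; height = 59 × 2.54 = 149.86 cm.
Mifflin-St Jeor (female): BMR = 10(83.1818) + 6.25(149.86) − 5(26) − 161 = 831.8182 + 936.625 − 130 − 161 = 1477.4432 kcal/day.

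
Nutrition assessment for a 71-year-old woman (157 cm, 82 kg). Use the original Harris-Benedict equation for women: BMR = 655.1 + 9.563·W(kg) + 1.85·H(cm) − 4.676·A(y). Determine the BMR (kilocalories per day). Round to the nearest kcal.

1398 kilocalories per day

Harris-Benedict: BMR = 655.1 + 9.563(82) + 1.85(157) − 4.676(71) = 1397.72 kcal/day.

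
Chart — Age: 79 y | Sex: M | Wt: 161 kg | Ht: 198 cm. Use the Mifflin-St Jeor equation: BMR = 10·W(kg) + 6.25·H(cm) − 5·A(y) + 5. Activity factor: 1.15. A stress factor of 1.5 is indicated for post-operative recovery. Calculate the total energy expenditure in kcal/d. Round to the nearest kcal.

4239 kcal/d

Mifflin-St Jeor (male): BMR = 10(161) + 6.25(198) − 5(79) + 5 = 1610 + 1237.5 − 395 + 5 = 2457.5 kcal/day.
TEE = BMR × activity factor = 2457.5 × 1.15 = 2826.125 kcal/day.
Apply stress factor: 2826.125 × 1.5 = 4239.1875 kcal/day.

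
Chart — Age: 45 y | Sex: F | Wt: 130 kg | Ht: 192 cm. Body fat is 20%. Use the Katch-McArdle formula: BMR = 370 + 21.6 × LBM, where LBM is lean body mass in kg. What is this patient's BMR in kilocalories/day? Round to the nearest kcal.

2616 kilocalories/day

LBM = 130 × (1 − 0.2) = 104 kg. Katch-McArdle: BMR = 370 + 21.6 × 104 = 2616.4 kcal/day.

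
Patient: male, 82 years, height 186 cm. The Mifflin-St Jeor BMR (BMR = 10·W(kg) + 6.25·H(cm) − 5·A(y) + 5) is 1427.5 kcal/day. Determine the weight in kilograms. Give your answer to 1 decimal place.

67.0 kg

1427.5 = 10·W + 6.25(186) − 5(82) + 5
10·W = 1427.5 − 757.5 = 670, so W = 67 kg.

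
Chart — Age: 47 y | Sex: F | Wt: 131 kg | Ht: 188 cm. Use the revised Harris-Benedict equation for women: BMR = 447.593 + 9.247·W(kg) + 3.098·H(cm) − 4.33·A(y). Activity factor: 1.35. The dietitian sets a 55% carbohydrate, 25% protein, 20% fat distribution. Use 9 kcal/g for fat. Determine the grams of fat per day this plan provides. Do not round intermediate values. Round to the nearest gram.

Harris-Benedict: BMR = 447.593 + 9.247(131) + 3.098(188) − 4.33(47) = 2037.864 kcal/day.
TEE = 2037.864 × 1.35 = 2751.1164 kcal/day.
Fat energy = 20% × 2751.1164 = 550.2233 kcal.
Fat = 550.2233 ÷ 9 kcal/g = 61.1359 g.

61 g/day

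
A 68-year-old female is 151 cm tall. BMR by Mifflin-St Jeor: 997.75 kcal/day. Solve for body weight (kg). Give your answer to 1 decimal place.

997.75 = 10·W + 6.25(151) − 5(68) − 161
10·W = 997.75 − 442.75 = 555, so W = 55.5 kg.

55.5 kg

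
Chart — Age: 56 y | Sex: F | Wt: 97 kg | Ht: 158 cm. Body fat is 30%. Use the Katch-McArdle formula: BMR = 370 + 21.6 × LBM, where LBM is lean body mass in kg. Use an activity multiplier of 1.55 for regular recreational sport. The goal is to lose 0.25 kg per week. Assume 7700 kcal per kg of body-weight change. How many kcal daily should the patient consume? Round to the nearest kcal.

LBM = 97 × (1 − 0.3) = 67.9 kg. Katch-McArdle: BMR = 370 + 21.6 × 67.9 = 1836.64 kcal/day.
TEE = 1836.64 × 1.55 = 2846.792 kcal/day.
Required daily deficit = 0.25 × 7700 ÷ 7 = 275 kcal/day.
Target intake = 2846.792 − 275 = 2571.792 kcal/day.

2572 kcal daily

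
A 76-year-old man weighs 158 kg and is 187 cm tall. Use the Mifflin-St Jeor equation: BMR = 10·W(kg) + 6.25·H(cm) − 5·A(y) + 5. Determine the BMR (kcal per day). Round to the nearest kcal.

2374 kcal per day

Mifflin-St Jeor (male): BMR = 10(158) + 6.25(187) − 5(76) + 5 = 1580 + 1168.75 − 380 + 5 = 2373.75 kcal/day.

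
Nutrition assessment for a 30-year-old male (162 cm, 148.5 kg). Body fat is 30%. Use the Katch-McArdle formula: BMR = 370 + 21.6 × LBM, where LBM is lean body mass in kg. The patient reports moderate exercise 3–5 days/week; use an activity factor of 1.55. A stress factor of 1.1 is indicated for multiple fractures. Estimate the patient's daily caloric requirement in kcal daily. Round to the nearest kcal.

4459 kcal daily

LBM = 148.5 × (1 − 0.3) = 103.95 kg. Katch-McArdle: BMR = 370 + 21.6 × 103.95 = 2615.32 kcal/day.
TEE = BMR × activity factor = 2615.32 × 1.55 = 4053.746 kcal/day.
Apply stress factor: 4053.746 × 1.1 = 4459.1206 kcal/day.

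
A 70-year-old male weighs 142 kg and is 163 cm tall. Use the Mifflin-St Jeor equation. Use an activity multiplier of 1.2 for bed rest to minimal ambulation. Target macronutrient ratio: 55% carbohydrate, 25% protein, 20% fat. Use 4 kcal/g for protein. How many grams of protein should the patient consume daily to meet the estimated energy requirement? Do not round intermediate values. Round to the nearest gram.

157 g/day

Mifflin-St Jeor (male): BMR = 10(142) + 6.25(163) − 5(70) + 5 = 1420 + 1018.75 − 350 + 5 = 2093.75 kcal/day.
TEE = 2093.75 × 1.2 = 2512.5 kcal/day.
Protein energy = 25% × 2512.5 = 628.125 kcal.
Protein = 628.125 ÷ 4 kcal/g = 157.0313 g.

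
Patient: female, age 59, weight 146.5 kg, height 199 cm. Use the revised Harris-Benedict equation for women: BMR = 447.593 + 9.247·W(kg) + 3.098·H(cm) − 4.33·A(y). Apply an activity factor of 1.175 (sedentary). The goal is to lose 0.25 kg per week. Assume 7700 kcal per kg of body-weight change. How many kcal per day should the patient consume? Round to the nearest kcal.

2267 kcal per day

Harris-Benedict: BMR = 447.593 + 9.247(146.5) + 3.098(199) − 4.33(59) = 2163.3105 kcal/day.
TEE = 2163.3105 × 1.175 = 2541.8898 kcal/day.
Required daily deficit = 0.25 × 7700 ÷ 7 = 275 kcal/day.
Target intake = 2541.8898 − 275 = 2266.8898 kcal/day.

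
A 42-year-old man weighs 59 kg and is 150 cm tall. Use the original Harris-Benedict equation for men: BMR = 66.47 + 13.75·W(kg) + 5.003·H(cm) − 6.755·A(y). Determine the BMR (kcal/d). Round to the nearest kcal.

Harris-Benedict: BMR = 66.47 + 13.75(59) + 5.003(150) − 6.755(42) = 1344.46 kcal/day.

1344 kcal/d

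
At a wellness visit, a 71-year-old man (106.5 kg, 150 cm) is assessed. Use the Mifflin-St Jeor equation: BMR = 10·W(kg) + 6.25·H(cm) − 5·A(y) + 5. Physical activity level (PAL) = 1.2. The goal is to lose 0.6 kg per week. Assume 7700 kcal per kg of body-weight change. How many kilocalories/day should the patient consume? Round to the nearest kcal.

1323 kilocalories/day

Mifflin-St Jeor (male): BMR = 10(106.5) + 6.25(150) − 5(71) + 5 = 1065 + 937.5 − 355 + 5 = 1652.5 kcal/day.
TEE = 1652.5 × 1.2 = 1983 kcal/day.
Required daily deficit = 0.6 × 7700 ÷ 7 = 660 kcal/day.
Target intake = 1983 − 660 = 1323 kcal/day.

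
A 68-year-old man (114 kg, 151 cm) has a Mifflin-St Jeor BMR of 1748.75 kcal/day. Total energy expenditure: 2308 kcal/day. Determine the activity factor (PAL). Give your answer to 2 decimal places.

1.32

Activity factor = TEE ÷ BMR = 2308 ÷ 1748.75 = 1.32.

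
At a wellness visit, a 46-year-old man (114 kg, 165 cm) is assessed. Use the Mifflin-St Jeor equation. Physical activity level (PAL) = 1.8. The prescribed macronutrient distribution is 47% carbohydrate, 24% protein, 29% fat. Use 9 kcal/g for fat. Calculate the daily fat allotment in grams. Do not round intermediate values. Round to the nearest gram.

113 g/day

Mifflin-St Jeor (male): BMR = 10(114) + 6.25(165) − 5(46) + 5 = 1140 + 1031.25 − 230 + 5 = 1946.25 kcal/day.
TEE = 1946.25 × 1.8 = 3503.25 kcal/day.
Fat energy = 29% × 3503.25 = 1015.9425 kcal.
Fat = 1015.9425 ÷ 9 kcal/g = 112.8825 g.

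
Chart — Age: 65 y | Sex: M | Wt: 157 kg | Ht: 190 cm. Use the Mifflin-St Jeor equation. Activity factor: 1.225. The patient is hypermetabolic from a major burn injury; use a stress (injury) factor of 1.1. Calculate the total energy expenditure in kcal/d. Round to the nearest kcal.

Mifflin-St Jeor (male): BMR = 10(157) + 6.25(190) − 5(65) + 5 = 1570 + 1187.5 − 325 + 5 = 2437.5 kcal/day.
TEE = BMR × activity factor = 2437.5 × 1.225 = 2985.9375 kcal/day.
Apply stress factor: 2985.9375 × 1.1 = 3284.5313 kcal/day.

3285 kcal/d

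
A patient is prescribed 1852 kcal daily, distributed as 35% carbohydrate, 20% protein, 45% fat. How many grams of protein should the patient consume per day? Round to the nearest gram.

93 g/day

Protein energy = 20% × 1852 = 370.4 kcal.
At 4 kcal/g: 370.4 ÷ 4 = 92.6 g.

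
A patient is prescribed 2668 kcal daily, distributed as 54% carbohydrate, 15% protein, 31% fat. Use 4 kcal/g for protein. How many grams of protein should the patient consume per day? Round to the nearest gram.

Protein energy = 15% × 2668 = 400.2 kcal.
At 4 kcal/g: 400.2 ÷ 4 = 100.05 g.

100 g/day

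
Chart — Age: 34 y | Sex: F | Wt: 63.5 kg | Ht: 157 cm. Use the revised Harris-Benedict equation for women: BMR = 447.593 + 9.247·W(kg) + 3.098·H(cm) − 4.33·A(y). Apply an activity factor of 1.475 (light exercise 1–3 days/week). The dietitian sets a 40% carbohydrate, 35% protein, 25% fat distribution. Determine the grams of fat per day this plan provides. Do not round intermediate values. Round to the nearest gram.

56 g/day

Harris-Benedict: BMR = 447.593 + 9.247(63.5) + 3.098(157) − 4.33(34) = 1373.9435 kcal/day.
TEE = 1373.9435 × 1.475 = 2026.5667 kcal/day.
Fat energy = 25% × 2026.5667 = 506.6417 kcal.
Fat = 506.6417 ÷ 9 kcal/g = 56.2935 g.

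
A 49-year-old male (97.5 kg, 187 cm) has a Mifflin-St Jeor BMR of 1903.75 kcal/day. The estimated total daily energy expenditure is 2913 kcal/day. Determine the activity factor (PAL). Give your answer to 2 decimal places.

Activity factor = TEE ÷ BMR = 2913 ÷ 1903.75 = 1.53.

1.53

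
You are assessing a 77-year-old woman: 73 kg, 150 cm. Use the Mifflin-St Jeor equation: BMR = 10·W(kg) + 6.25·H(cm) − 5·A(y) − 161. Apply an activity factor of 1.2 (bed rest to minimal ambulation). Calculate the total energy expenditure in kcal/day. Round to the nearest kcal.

Mifflin-St Jeor (female): BMR = 10(73) + 6.25(150) − 5(77) − 161 = 730 + 937.5 − 385 − 161 = 1121.5 kcal/day.
TEE = BMR × activity factor = 1121.5 × 1.2 = 1345.8 kcal/day.

1346 kcal/day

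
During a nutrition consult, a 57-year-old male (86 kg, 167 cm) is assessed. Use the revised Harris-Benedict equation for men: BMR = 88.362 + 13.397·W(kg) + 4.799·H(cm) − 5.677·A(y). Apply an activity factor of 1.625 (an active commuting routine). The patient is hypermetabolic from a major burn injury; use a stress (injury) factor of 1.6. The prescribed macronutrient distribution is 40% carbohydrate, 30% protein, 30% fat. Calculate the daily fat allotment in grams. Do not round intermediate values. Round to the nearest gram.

149 g/day

Harris-Benedict: BMR = 88.362 + 13.397(86) + 4.799(167) − 5.677(57) = 1718.348 kcal/day.
TEE = 1718.348 × 1.625 = 2792.3155 kcal/day.
With stress factor 1.6: 2792.3155 × 1.6 = 4467.7048 kcal/day.
Fat energy = 30% × 4467.7048 = 1340.3114 kcal.
Fat = 1340.3114 ÷ 9 kcal/g = 148.9235 g.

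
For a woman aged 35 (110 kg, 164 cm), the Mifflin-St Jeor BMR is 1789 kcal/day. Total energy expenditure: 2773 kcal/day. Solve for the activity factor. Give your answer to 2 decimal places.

1.55

Activity factor = TEE ÷ BMR = 2773 ÷ 1789 = 1.55.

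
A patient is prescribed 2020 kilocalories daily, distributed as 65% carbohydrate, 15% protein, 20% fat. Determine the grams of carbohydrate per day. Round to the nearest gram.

Carbohydrate energy = 65% × 2020 = 1313 kcal.
At 4 kcal/g: 1313 ÷ 4 = 328.25 g.

328 g/day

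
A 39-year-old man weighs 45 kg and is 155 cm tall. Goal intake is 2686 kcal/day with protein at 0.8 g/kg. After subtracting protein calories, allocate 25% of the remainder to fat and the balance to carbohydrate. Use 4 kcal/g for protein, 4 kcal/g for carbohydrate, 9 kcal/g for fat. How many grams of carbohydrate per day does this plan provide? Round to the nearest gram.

477 g/day

Protein = 0.8 × 45 = 36 g → 36 × 4 = 144 kcal.
Non-protein calories = 2686 − 144 = 2542 kcal.
Fat: 25% × 2542 = 635.5 kcal; carbohydrate: 1906.5 kcal.
Carbohydrate: 1906.5 kcal ÷ 4 kcal/g = 476.625 g.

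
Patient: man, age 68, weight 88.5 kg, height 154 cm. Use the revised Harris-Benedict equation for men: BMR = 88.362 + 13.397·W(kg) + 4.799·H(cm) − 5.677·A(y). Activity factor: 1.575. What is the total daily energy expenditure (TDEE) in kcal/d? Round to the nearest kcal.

2563 kcal/d

Harris-Benedict: BMR = 88.362 + 13.397(88.5) + 4.799(154) − 5.677(68) = 1627.0065 kcal/day.
TEE = BMR × activity factor = 1627.0065 × 1.575 = 2562.5352 kcal/day.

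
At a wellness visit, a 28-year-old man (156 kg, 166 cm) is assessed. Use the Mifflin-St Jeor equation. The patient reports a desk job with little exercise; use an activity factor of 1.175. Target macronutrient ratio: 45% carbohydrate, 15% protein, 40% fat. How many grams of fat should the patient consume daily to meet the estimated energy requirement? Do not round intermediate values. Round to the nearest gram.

Mifflin-St Jeor (male): BMR = 10(156) + 6.25(166) − 5(28) + 5 = 1560 + 1037.5 − 140 + 5 = 2462.5 kcal/day.
TEE = 2462.5 × 1.175 = 2893.4375 kcal/day.
Fat energy = 40% × 2893.4375 = 1157.375 kcal.
Fat = 1157.375 ÷ 9 kcal/g = 128.5972 g.

129 g/day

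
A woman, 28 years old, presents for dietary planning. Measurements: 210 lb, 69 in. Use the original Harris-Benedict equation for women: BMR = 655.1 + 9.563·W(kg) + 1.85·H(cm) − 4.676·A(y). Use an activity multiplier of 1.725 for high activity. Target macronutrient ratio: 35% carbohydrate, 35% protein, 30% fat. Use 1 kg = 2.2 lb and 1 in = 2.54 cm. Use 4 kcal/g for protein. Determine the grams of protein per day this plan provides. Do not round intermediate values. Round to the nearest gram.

Convert to metric: weight = 210 ÷ 2.2 = 95.4545 kg; height = 69 × 2.54 = 175.26 cm.
Harris-Benedict: BMR = 655.1 + 9.563(95.4545) + 1.85(175.26) − 4.676(28) = 1761.2348 kcal/day.
TEE = 1761.2348 × 1.725 = 3038.1301 kcal/day.
Protein energy = 35% × 3038.1301 = 1063.3455 kcal.
Protein = 1063.3455 ÷ 4 kcal/g = 265.8364 g.

266 g/day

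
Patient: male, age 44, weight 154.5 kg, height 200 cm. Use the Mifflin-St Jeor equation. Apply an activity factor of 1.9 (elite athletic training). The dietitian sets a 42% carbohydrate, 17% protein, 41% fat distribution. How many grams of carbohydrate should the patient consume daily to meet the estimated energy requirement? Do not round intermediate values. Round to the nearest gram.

Mifflin-St Jeor (male): BMR = 10(154.5) + 6.25(200) − 5(44) + 5 = 1545 + 1250 − 220 + 5 = 2580 kcal/day.
TEE = 2580 × 1.9 = 4902 kcal/day.
Carbohydrate energy = 42% × 4902 = 2058.84 kcal.
Carbohydrate = 2058.84 ÷ 4 kcal/g = 514.71 g.

515 g/day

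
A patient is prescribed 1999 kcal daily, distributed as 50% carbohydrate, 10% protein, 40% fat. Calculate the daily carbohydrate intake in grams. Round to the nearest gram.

250 g/day

Carbohydrate energy = 50% × 1999 = 999.5 kcal.
At 4 kcal/g: 999.5 ÷ 4 = 249.875 g.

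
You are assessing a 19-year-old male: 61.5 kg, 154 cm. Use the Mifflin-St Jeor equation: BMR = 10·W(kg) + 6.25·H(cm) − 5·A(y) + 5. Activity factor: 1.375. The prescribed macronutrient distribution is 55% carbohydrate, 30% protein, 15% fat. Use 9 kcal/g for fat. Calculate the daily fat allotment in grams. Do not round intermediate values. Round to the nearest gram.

34 g/day

Mifflin-St Jeor (male): BMR = 10(61.5) + 6.25(154) − 5(19) + 5 = 615 + 962.5 − 95 + 5 = 1487.5 kcal/day.
TEE = 1487.5 × 1.375 = 2045.3125 kcal/day.
Fat energy = 15% × 2045.3125 = 306.7969 kcal.
Fat = 306.7969 ÷ 9 kcal/g = 34.0885 g.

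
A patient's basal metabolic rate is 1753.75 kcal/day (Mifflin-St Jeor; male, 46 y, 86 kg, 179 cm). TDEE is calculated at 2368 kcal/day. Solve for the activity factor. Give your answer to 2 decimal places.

Activity factor = TEE ÷ BMR = 2368 ÷ 1753.75 = 1.35.

1.35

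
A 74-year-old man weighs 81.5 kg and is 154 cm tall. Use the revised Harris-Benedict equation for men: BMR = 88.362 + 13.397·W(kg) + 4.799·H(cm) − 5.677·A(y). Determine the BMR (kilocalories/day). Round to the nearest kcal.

1499 kilocalories/day

Harris-Benedict: BMR = 88.362 + 13.397(81.5) + 4.799(154) − 5.677(74) = 1499.1655 kcal/day.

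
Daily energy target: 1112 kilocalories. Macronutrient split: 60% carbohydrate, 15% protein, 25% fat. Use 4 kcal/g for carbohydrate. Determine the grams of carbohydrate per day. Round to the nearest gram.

167 g/day

Carbohydrate energy = 60% × 1112 = 667.2 kcal.
At 4 kcal/g: 667.2 ÷ 4 = 166.8 g.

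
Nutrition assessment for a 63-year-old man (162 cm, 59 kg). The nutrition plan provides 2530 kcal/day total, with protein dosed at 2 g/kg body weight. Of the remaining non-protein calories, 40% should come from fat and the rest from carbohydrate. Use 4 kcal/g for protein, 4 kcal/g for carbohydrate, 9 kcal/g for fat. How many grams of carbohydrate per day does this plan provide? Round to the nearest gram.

Protein = 2 × 59 = 118 g → 118 × 4 = 472 kcal.
Non-protein calories = 2530 − 472 = 2058 kcal.
Fat: 40% × 2058 = 823.2 kcal; carbohydrate: 1234.8 kcal.
Carbohydrate: 1234.8 kcal ÷ 4 kcal/g = 308.7 g.

309 g/day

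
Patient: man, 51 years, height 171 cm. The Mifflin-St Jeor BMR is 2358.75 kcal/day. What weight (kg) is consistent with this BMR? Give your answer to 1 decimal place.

2358.75 = 10·W + 6.25(171) − 5(51) + 5
10·W = 2358.75 − 818.75 = 1540, so W = 154 kg.

154.0 kg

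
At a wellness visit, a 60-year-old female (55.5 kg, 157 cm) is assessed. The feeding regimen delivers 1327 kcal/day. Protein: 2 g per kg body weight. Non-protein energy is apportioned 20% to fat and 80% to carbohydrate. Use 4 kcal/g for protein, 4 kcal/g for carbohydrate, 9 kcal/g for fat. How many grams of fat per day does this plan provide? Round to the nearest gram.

20 g/day

Protein = 2 × 55.5 = 111 g → 111 × 4 = 444 kcal.
Non-protein calories = 1327 − 444 = 883 kcal.
Fat: 20% × 883 = 176.6 kcal; carbohydrate: 706.4 kcal.
Fat: 176.6 kcal ÷ 9 kcal/g = 19.6222 g.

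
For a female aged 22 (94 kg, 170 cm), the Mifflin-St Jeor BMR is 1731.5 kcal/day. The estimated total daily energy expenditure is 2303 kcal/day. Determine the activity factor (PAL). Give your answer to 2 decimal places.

Activity factor = TEE ÷ BMR = 2303 ÷ 1731.5 = 1.33.

1.33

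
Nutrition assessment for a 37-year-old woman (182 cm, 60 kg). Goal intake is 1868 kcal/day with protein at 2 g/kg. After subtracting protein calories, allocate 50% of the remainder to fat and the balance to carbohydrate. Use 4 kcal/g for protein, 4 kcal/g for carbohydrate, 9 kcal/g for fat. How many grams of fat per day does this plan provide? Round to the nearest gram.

Protein = 2 × 60 = 120 g → 120 × 4 = 480 kcal.
Non-protein calories = 1868 − 480 = 1388 kcal.
Fat: 50% × 1388 = 694 kcal; carbohydrate: 694 kcal.
Fat: 694 kcal ÷ 9 kcal/g = 77.1111 g.

77 g/day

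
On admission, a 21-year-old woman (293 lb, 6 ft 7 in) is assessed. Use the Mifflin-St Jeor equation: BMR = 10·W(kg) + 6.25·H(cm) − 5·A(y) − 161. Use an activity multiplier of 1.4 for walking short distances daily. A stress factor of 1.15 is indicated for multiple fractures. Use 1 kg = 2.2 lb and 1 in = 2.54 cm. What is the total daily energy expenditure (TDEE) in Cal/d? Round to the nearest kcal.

3735 Cal/d

Convert to metric: weight = 293 ÷ 2.2 = 133.1818 kg; height = (6×12 + 7) × 2.54 = 79 × 2.54 = 200.66 cm.
Mifflin-St Jeor (female): BMR = 10(133.1818) + 6.25(200.66) − 5(21) − 161 = 1331.8182 + 1254.125 − 105 − 161 = 2319.9432 kcal/day.
TEE = BMR × activity factor = 2319.9432 × 1.4 = 3247.9205 kcal/day.
Apply stress factor: 3247.9205 × 1.15 = 3735.1085 kcal/day.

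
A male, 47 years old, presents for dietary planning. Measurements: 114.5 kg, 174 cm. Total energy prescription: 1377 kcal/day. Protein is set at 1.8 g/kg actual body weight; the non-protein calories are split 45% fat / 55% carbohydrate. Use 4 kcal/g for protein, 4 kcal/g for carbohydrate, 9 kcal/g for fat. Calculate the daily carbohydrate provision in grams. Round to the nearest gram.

Protein = 1.8 × 114.5 = 206.1 g → 206.1 × 4 = 824.4 kcal.
Non-protein calories = 1377 − 824.4 = 552.6 kcal.
Fat: 45% × 552.6 = 248.67 kcal; carbohydrate: 303.93 kcal.
Carbohydrate: 303.93 kcal ÷ 4 kcal/g = 75.9825 g.

76 g/day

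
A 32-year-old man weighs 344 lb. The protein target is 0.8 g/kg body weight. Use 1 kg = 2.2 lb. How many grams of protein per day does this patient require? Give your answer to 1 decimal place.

125.1 g/day

Weight in kg = 344 ÷ 2.2 = 156.3636 kg.
Protein = 0.8 g/kg × 156.3636 kg = 125.0909 g/day.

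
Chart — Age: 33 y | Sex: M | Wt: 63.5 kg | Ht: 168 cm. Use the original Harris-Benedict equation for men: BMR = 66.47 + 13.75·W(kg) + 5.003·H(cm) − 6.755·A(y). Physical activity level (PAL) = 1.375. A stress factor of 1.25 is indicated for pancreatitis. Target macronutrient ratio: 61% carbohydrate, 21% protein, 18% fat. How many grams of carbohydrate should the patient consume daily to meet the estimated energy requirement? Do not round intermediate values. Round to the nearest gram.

408 g/day

Harris-Benedict: BMR = 66.47 + 13.75(63.5) + 5.003(168) − 6.755(33) = 1557.184 kcal/day.
TEE = 1557.184 × 1.375 = 2141.128 kcal/day.
With stress factor 1.25: 2141.128 × 1.25 = 2676.41 kcal/day.
Carbohydrate energy = 61% × 2676.41 = 1632.6101 kcal.
Carbohydrate = 1632.6101 ÷ 4 kcal/g = 408.1525 g.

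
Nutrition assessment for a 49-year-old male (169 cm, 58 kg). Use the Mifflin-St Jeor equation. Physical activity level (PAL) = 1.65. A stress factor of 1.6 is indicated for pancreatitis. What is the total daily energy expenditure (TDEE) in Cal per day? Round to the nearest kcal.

Mifflin-St Jeor (male): BMR = 10(58) + 6.25(169) − 5(49) + 5 = 580 + 1056.25 − 245 + 5 = 1396.25 kcal/day.
TEE = BMR × activity factor = 1396.25 × 1.65 = 2303.8125 kcal/day.
Apply stress factor: 2303.8125 × 1.6 = 3686.1 kcal/day.

3686 Cal per day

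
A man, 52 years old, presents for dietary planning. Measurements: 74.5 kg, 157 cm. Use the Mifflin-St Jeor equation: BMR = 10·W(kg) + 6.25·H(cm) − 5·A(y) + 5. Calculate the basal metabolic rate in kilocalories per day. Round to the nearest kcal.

Mifflin-St Jeor (male): BMR = 10(74.5) + 6.25(157) − 5(52) + 5 = 745 + 981.25 − 260 + 5 = 1471.25 kcal/day.

1471 kilocalories per day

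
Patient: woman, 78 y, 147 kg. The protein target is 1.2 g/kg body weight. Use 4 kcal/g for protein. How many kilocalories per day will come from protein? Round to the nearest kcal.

706 kcal/day

Protein = 1.2 g/kg × 147 kg = 176.4 g/day.
Protein energy = 176.4 g × 4 kcal/g = 705.6 kcal/day.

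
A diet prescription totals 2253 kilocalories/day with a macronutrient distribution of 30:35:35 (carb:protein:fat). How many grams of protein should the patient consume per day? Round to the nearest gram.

197 g/day

Protein energy = 35% × 2253 = 788.55 kcal.
At 4 kcal/g: 788.55 ÷ 4 = 197.1375 g.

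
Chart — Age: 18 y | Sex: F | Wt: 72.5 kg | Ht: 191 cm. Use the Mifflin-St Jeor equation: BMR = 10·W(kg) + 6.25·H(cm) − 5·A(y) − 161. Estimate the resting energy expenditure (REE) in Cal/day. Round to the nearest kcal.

Mifflin-St Jeor (female): BMR = 10(72.5) + 6.25(191) − 5(18) − 161 = 725 + 1193.75 − 90 − 161 = 1667.75 kcal/day.

1668 Cal/day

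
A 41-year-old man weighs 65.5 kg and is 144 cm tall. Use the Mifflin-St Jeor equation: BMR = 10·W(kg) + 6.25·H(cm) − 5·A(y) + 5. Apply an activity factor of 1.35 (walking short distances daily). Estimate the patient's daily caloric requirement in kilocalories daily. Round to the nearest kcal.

Mifflin-St Jeor (male): BMR = 10(65.5) + 6.25(144) − 5(41) + 5 = 655 + 900 − 205 + 5 = 1355 kcal/day.
TEE = BMR × activity factor = 1355 × 1.35 = 1829.25 kcal/day.

1829 kilocalories daily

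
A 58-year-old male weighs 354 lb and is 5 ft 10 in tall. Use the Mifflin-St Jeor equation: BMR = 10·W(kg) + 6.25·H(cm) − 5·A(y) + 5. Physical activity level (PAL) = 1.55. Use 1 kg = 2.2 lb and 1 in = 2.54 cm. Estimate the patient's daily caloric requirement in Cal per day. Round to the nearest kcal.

Convert to metric: weight = 354 ÷ 2.2 = 160.9091 kg; height = (5×12 + 10) × 2.54 = 70 × 2.54 = 177.8 cm.
Mifflin-St Jeor (male): BMR = 10(160.9091) + 6.25(177.8) − 5(58) + 5 = 1609.0909 + 1111.25 − 290 + 5 = 2435.3409 kcal/day.
TEE = BMR × activity factor = 2435.3409 × 1.55 = 3774.7784 kcal/day.

3775 Cal per day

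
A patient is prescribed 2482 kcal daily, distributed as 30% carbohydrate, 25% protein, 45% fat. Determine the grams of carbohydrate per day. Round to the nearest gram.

Carbohydrate energy = 30% × 2482 = 744.6 kcal.
At 4 kcal/g: 744.6 ÷ 4 = 186.15 g.

186 g/day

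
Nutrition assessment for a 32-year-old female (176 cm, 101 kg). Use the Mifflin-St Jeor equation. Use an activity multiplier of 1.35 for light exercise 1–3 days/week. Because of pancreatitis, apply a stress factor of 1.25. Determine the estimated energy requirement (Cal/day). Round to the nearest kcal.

Mifflin-St Jeor (female): BMR = 10(101) + 6.25(176) − 5(32) − 161 = 1010 + 1100 − 160 − 161 = 1789 kcal/day.
TEE = BMR × activity factor = 1789 × 1.35 = 2415.15 kcal/day.
Apply stress factor: 2415.15 × 1.25 = 3018.9375 kcal/day.

3019 Cal/day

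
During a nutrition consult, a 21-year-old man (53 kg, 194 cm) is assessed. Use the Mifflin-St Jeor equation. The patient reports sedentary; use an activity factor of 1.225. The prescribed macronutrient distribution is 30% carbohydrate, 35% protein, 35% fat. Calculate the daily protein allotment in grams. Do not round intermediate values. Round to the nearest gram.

176 g/day

Mifflin-St Jeor (male): BMR = 10(53) + 6.25(194) − 5(21) + 5 = 530 + 1212.5 − 105 + 5 = 1642.5 kcal/day.
TEE = 1642.5 × 1.225 = 2012.0625 kcal/day.
Protein energy = 35% × 2012.0625 = 704.2219 kcal.
Protein = 704.2219 ÷ 4 kcal/g = 176.0555 g.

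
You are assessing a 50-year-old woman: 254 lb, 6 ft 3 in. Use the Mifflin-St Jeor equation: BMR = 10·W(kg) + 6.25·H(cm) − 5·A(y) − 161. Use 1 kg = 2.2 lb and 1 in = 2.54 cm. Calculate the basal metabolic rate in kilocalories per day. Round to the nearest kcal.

1934 kilocalories per day

Convert to metric: weight = 254 ÷ 2.2 = 115.4545 kg; height = (6×12 + 3) × 2.54 = 75 × 2.54 = 190.5 cm.
Mifflin-St Jeor (female): BMR = 10(115.4545) + 6.25(190.5) − 5(50) − 161 = 1154.5455 + 1190.625 − 250 − 161 = 1934.1705 kcal/day.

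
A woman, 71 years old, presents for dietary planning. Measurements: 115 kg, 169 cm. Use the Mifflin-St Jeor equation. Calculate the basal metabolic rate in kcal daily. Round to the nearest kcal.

1690 kcal daily

Mifflin-St Jeor (female): BMR = 10(115) + 6.25(169) − 5(71) − 161 = 1150 + 1056.25 − 355 − 161 = 1690.25 kcal/day.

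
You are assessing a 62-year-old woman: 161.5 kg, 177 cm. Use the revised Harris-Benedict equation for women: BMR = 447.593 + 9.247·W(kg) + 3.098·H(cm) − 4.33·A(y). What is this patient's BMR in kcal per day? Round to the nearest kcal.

2221 kcal per day

Harris-Benedict: BMR = 447.593 + 9.247(161.5) + 3.098(177) − 4.33(62) = 2220.8695 kcal/day.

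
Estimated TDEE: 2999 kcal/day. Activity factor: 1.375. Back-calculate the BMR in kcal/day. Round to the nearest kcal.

BMR = TEE ÷ activity factor = 2999 ÷ 1.375 = 2181.0909 kcal/day.

2181 kcal/day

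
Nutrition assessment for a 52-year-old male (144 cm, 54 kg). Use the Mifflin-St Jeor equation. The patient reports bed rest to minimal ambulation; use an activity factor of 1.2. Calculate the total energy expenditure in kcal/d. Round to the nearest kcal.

Mifflin-St Jeor (male): BMR = 10(54) + 6.25(144) − 5(52) + 5 = 540 + 900 − 260 + 5 = 1185 kcal/day.
TEE = BMR × activity factor = 1185 × 1.2 = 1422 kcal/day.

1422 kcal/d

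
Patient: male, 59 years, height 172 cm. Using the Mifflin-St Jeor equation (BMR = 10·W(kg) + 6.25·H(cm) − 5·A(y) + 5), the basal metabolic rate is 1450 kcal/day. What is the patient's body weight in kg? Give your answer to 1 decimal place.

1450 = 10·W + 6.25(172) − 5(59) + 5
10·W = 1450 − 785 = 665, so W = 66.5 kg.

66.5 kg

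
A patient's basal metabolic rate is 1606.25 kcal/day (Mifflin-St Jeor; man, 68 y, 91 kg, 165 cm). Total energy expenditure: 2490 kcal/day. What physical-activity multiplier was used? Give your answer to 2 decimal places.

Activity factor = TEE ÷ BMR = 2490 ÷ 1606.25 = 1.55.

1.55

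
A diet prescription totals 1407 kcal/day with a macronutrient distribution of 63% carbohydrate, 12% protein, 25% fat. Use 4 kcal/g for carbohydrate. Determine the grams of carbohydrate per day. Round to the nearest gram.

Carbohydrate energy = 63% × 1407 = 886.41 kcal.
At 4 kcal/g: 886.41 ÷ 4 = 221.6025 g.

222 g/day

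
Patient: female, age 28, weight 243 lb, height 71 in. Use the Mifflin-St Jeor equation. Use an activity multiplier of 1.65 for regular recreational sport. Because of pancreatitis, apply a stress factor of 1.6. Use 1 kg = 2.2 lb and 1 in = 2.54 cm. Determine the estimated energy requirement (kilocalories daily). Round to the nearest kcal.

Convert to metric: weight = 243 ÷ 2.2 = 110.4545 kg; height = 71 × 2.54 = 180.34 cm.
Mifflin-St Jeor (female): BMR = 10(110.4545) + 6.25(180.34) − 5(28) − 161 = 1104.5455 + 1127.125 − 140 − 161 = 1930.6705 kcal/day.
TEE = BMR × activity factor = 1930.6705 × 1.65 = 3185.6063 kcal/day.
Apply stress factor: 3185.6063 × 1.6 = 5096.97 kcal/day.

5097 kilocalories daily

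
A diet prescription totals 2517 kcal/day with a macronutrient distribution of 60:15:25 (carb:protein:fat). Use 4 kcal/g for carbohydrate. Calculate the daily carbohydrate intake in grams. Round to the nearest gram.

378 g/day

Carbohydrate energy = 60% × 2517 = 1510.2 kcal.
At 4 kcal/g: 1510.2 ÷ 4 = 377.55 g.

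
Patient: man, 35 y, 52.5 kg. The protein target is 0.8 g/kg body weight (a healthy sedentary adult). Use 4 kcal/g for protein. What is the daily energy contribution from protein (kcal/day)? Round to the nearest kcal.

Protein = 0.8 g/kg × 52.5 kg = 42 g/day.
Protein energy = 42 g × 4 kcal/g = 168 kcal/day.

168 kcal/day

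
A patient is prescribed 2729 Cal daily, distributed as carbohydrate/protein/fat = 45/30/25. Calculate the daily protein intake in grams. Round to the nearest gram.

205 g/day

Protein energy = 30% × 2729 = 818.7 kcal.
At 4 kcal/g: 818.7 ÷ 4 = 204.675 g.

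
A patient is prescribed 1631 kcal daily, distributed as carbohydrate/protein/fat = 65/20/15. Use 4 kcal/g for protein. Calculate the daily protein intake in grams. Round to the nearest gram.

Protein energy = 20% × 1631 = 326.2 kcal.
At 4 kcal/g: 326.2 ÷ 4 = 81.55 g.

82 g/day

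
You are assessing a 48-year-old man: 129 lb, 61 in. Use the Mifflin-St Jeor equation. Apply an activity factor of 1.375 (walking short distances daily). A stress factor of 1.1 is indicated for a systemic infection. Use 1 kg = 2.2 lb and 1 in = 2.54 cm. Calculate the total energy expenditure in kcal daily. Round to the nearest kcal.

Convert to metric: weight = 129 ÷ 2.2 = 58.6364 kg; height = 61 × 2.54 = 154.94 cm.
Mifflin-St Jeor (male): BMR = 10(58.6364) + 6.25(154.94) − 5(48) + 5 = 586.3636 + 968.375 − 240 + 5 = 1319.7386 kcal/day.
TEE = BMR × activity factor = 1319.7386 × 1.375 = 1814.6406 kcal/day.
Apply stress factor: 1814.6406 × 1.1 = 1996.1047 kcal/day.

1996 kcal daily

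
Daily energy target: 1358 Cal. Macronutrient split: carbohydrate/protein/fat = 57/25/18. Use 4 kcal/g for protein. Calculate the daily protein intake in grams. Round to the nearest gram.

85 g/day

Protein energy = 25% × 1358 = 339.5 kcal.
At 4 kcal/g: 339.5 ÷ 4 = 84.875 g.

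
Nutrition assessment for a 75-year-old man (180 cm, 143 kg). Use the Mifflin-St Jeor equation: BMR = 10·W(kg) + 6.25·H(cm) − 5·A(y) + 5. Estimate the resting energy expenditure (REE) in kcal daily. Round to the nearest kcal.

Mifflin-St Jeor (male): BMR = 10(143) + 6.25(180) − 5(75) + 5 = 1430 + 1125 − 375 + 5 = 2185 kcal/day.

2185 kcal daily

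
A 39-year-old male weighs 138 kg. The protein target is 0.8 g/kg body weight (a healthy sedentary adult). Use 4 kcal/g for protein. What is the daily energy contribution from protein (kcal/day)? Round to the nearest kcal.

Protein = 0.8 g/kg × 138 kg = 110.4 g/day.
Protein energy = 110.4 g × 4 kcal/g = 441.6 kcal/day.

442 kcal/day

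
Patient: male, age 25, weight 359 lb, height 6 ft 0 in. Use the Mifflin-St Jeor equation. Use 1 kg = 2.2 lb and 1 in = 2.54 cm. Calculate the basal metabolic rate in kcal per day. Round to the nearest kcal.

2655 kcal per day

Convert to metric: weight = 359 ÷ 2.2 = 163.1818 kg; height = (6×12 + 0) × 2.54 = 72 × 2.54 = 182.88 cm.
Mifflin-St Jeor (male): BMR = 10(163.1818) + 6.25(182.88) − 5(25) + 5 = 1631.8182 + 1143 − 125 + 5 = 2654.8182 kcal/day.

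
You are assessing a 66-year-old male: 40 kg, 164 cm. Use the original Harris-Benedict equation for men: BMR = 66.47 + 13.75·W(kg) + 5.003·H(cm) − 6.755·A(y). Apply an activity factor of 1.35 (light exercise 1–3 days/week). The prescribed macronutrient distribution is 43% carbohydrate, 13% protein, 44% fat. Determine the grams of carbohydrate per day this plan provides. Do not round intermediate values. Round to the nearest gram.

144 g/day

Harris-Benedict: BMR = 66.47 + 13.75(40) + 5.003(164) − 6.755(66) = 991.132 kcal/day.
TEE = 991.132 × 1.35 = 1338.0282 kcal/day.
Carbohydrate energy = 43% × 1338.0282 = 575.3521 kcal.
Carbohydrate = 575.3521 ÷ 4 kcal/g = 143.838 g.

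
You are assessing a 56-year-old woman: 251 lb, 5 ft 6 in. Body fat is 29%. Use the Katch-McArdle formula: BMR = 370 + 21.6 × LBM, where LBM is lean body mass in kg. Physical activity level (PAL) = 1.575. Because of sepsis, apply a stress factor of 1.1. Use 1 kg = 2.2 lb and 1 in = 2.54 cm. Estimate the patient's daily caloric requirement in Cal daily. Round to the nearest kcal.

Convert to metric: weight = 251 ÷ 2.2 = 114.0909 kg; height = (5×12 + 6) × 2.54 = 66 × 2.54 = 167.64 cm.
LBM = 114.0909 × (1 − 0.29) = 81.0045 kg. Katch-McArdle: BMR = 370 + 21.6 × 81.0045 = 2119.6982 kcal/day.
TEE = BMR × activity factor = 2119.6982 × 1.575 = 3338.5246 kcal/day.
Apply stress factor: 3338.5246 × 1.1 = 3672.3771 kcal/day.

3672 Cal daily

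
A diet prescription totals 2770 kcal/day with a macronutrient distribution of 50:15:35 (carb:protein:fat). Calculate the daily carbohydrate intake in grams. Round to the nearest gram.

Carbohydrate energy = 50% × 2770 = 1385 kcal.
At 4 kcal/g: 1385 ÷ 4 = 346.25 g.

346 g/day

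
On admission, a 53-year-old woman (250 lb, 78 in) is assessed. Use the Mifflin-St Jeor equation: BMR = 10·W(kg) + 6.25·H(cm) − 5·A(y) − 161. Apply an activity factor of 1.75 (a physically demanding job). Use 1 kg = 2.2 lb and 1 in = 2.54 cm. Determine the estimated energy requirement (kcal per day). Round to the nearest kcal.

3410 kcal per day

Convert to metric: weight = 250 ÷ 2.2 = 113.6364 kg; height = 78 × 2.54 = 198.12 cm.
Mifflin-St Jeor (female): BMR = 10(113.6364) + 6.25(198.12) − 5(53) − 161 = 1136.3636 + 1238.25 − 265 − 161 = 1948.6136 kcal/day.
TEE = BMR × activity factor = 1948.6136 × 1.75 = 3410.0739 kcal/day.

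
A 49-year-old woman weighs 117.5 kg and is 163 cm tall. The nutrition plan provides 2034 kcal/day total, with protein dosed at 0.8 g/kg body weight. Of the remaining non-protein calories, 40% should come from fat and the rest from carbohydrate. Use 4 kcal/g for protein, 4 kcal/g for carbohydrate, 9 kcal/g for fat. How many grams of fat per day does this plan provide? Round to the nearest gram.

74 g/day

Protein = 0.8 × 117.5 = 94 g → 94 × 4 = 376 kcal.
Non-protein calories = 2034 − 376 = 1658 kcal.
Fat: 40% × 1658 = 663.2 kcal; carbohydrate: 994.8 kcal.
Fat: 663.2 kcal ÷ 9 kcal/g = 73.6889 g.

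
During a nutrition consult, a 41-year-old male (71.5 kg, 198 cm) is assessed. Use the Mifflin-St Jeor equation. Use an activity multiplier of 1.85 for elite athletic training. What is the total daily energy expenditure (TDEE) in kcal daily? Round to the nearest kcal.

Mifflin-St Jeor (male): BMR = 10(71.5) + 6.25(198) − 5(41) + 5 = 715 + 1237.5 − 205 + 5 = 1752.5 kcal/day.
TEE = BMR × activity factor = 1752.5 × 1.85 = 3242.125 kcal/day.

3242 kcal daily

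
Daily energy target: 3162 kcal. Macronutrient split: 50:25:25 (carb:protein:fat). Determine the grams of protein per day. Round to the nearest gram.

198 g/day

Protein energy = 25% × 3162 = 790.5 kcal.
At 4 kcal/g: 790.5 ÷ 4 = 197.625 g.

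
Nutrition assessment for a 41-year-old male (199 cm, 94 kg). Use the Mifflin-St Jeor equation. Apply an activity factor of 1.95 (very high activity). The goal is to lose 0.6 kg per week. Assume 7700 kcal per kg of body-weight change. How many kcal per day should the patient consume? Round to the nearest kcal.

Mifflin-St Jeor (male): BMR = 10(94) + 6.25(199) − 5(41) + 5 = 940 + 1243.75 − 205 + 5 = 1983.75 kcal/day.
TEE = 1983.75 × 1.95 = 3868.3125 kcal/day.
Required daily deficit = 0.6 × 7700 ÷ 7 = 660 kcal/day.
Target intake = 3868.3125 − 660 = 3208.3125 kcal/day.

3208 kcal per day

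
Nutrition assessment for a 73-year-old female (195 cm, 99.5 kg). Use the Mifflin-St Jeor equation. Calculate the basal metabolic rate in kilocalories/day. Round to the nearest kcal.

Mifflin-St Jeor (female): BMR = 10(99.5) + 6.25(195) − 5(73) − 161 = 995 + 1218.75 − 365 − 161 = 1687.75 kcal/day.

1688 kilocalories/day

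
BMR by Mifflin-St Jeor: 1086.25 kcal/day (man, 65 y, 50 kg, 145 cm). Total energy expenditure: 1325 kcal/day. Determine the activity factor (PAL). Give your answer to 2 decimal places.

1.22

Activity factor = TEE ÷ BMR = 1325 ÷ 1086.25 = 1.22.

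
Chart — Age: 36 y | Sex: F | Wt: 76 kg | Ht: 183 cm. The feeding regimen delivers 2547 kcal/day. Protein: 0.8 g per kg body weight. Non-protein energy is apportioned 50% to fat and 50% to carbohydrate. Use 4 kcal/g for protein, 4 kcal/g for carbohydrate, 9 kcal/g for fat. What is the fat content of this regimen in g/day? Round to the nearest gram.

Protein = 0.8 × 76 = 60.8 g → 60.8 × 4 = 243.2 kcal.
Non-protein calories = 2547 − 243.2 = 2303.8 kcal.
Fat: 50% × 2303.8 = 1151.9 kcal; carbohydrate: 1151.9 kcal.
Fat: 1151.9 kcal ÷ 9 kcal/g = 127.9889 g.

128 g/day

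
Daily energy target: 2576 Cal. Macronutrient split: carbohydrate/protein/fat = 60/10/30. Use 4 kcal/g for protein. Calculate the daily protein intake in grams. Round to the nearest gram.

Protein energy = 10% × 2576 = 257.6 kcal.
At 4 kcal/g: 257.6 ÷ 4 = 64.4 g.

64 g/day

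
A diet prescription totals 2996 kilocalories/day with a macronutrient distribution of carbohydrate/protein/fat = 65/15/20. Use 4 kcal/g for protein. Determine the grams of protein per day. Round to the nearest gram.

Protein energy = 15% × 2996 = 449.4 kcal.
At 4 kcal/g: 449.4 ÷ 4 = 112.35 g.

112 g/day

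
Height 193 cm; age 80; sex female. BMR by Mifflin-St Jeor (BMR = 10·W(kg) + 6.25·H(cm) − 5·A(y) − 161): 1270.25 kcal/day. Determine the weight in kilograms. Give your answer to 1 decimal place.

62.5 kg

1270.25 = 10·W + 6.25(193) − 5(80) − 161
10·W = 1270.25 − 645.25 = 625, so W = 62.5 kg.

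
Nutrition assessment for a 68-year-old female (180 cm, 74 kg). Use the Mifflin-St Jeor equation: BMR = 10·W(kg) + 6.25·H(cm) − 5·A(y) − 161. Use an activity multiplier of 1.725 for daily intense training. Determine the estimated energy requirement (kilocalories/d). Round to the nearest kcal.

2353 kilocalories/d

Mifflin-St Jeor (female): BMR = 10(74) + 6.25(180) − 5(68) − 161 = 740 + 1125 − 340 − 161 = 1364 kcal/day.
TEE = BMR × activity factor = 1364 × 1.725 = 2352.9 kcal/day.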